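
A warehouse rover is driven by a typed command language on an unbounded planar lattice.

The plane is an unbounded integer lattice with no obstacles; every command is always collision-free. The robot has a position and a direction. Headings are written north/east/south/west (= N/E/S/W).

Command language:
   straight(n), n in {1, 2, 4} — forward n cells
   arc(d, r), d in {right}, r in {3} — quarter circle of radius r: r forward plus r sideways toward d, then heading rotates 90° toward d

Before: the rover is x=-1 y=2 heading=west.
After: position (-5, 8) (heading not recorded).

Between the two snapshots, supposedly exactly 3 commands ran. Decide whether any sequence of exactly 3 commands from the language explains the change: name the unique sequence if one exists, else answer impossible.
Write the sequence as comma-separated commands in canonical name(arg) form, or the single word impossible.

key: order matters: swapping straight(4) and arc(right, 3) lands elsewhere
t0: x=-1 y=2 heading=west
[1] after straight(4): x=-5 y=2 heading=west
[2] after arc(right, 3): x=-8 y=5 heading=north
[3] after arc(right, 3): x=-5 y=8 heading=east
no other 3-command option fits: unique.

straight(4), arc(right, 3), arc(right, 3)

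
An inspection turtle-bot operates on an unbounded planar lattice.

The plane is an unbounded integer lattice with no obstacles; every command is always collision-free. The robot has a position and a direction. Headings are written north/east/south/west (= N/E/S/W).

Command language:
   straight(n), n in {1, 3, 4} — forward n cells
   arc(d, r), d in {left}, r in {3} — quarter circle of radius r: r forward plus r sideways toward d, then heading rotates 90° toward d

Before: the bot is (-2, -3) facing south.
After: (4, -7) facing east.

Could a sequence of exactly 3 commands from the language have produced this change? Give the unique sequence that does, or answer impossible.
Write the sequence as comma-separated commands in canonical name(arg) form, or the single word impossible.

key: order matters: swapping straight(1) and straight(3) lands elsewhere
initial: (-2, -3) facing south
[1] after straight(1): (-2, -4) facing south
[2] after arc(left, 3): (1, -7) facing east
[3] after straight(3): (4, -7) facing east
uniquely the one of 64 3-step routes that fits.

straight(1), arc(left, 3), straight(3)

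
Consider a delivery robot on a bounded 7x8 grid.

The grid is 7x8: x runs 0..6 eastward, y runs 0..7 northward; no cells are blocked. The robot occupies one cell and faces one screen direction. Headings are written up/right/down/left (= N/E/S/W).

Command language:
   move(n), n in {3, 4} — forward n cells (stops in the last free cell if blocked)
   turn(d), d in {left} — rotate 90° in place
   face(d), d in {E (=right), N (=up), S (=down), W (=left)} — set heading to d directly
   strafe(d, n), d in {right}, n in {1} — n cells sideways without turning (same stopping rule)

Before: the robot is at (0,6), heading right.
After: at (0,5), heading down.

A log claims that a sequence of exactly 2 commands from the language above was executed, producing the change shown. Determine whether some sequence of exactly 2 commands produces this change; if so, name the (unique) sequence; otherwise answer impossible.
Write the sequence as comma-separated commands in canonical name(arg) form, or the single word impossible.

key: order matters: swapping strafe(right, 1) and face(S) lands elsewhere
begin: at (0,6), heading right
[1] after strafe(right, 1): at (0,5), heading right
[2] after face(S): at (0,5), heading down
uniquely the one of 64 2-step routes that fits.

strafe(right, 1), face(S)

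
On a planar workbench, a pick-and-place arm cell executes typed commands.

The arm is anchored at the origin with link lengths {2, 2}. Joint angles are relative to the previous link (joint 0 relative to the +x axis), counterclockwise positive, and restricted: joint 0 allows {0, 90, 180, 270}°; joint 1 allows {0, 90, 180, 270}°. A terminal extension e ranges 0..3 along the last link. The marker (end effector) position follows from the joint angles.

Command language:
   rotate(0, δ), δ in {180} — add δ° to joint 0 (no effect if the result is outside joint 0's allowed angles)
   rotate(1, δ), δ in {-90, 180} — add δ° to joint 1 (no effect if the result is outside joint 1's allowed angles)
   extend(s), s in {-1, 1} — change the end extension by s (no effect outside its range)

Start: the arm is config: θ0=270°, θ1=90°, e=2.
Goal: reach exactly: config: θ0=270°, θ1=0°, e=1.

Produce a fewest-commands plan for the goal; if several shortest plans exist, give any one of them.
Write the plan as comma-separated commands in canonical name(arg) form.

rotate(1, -90), extend(-1)

from: config: θ0=270°, θ1=90°, e=2
[1] after rotate(1, -90): config: θ0=270°, θ1=0°, e=2
[2] after extend(-1): config: θ0=270°, θ1=0°, e=1
no 1-step plan works, so 2 is optimal.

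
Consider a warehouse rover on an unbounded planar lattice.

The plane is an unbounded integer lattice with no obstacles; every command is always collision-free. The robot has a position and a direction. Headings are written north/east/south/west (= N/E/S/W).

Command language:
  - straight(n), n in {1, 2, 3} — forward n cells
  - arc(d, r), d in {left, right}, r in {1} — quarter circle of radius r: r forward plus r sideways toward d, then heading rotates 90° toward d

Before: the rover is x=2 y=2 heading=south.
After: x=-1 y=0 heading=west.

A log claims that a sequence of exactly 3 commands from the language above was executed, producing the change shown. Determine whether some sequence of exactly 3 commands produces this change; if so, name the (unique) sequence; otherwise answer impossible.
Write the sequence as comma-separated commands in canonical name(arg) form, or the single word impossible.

key: cell and facing (now W) both changed — the 3 commands mix motion and turning
begin: x=2 y=2 heading=south
[1] after straight(1): x=2 y=1 heading=south
[2] after arc(right, 1): x=1 y=0 heading=west
[3] after straight(2): x=-1 y=0 heading=west
no rival 3-sequence matches.

straight(1), arc(right, 1), straight(2)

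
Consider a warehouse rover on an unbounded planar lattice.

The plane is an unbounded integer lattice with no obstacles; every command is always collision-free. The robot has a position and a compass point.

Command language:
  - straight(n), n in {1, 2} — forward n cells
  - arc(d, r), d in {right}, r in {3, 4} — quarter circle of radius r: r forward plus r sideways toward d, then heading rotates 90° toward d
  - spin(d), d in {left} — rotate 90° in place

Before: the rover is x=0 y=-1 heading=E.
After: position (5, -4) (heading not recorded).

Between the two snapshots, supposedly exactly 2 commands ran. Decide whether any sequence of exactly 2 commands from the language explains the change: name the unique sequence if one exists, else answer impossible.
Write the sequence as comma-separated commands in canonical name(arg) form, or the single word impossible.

key: order matters: swapping straight(2) and arc(right, 3) lands elsewhere
initial: x=0 y=-1 heading=E
1. straight(2) → x=2 y=-1 heading=E
2. arc(right, 3) → x=5 y=-4 heading=S
no rival 2-sequence matches.

straight(2), arc(right, 3)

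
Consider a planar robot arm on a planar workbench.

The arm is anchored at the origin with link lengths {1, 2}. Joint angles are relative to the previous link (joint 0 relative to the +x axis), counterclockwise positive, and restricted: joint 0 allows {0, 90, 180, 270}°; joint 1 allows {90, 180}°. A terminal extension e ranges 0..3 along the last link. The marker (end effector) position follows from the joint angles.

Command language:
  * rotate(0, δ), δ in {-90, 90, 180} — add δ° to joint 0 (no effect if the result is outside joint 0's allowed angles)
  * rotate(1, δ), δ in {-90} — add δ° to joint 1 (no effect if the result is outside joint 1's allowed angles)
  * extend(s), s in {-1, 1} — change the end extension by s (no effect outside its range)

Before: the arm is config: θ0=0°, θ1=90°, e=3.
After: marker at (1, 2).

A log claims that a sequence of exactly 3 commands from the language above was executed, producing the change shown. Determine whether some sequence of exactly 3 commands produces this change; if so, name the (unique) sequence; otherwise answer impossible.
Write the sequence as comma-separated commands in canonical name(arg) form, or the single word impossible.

extend(-1), extend(-1), extend(-1)

from: config: θ0=0°, θ1=90°, e=3
1. extend(-1) → config: θ0=0°, θ1=90°, e=2
2. extend(-1) → config: θ0=0°, θ1=90°, e=1
3. extend(-1) → config: θ0=0°, θ1=90°, e=0
all 216 alternatives checked — unique.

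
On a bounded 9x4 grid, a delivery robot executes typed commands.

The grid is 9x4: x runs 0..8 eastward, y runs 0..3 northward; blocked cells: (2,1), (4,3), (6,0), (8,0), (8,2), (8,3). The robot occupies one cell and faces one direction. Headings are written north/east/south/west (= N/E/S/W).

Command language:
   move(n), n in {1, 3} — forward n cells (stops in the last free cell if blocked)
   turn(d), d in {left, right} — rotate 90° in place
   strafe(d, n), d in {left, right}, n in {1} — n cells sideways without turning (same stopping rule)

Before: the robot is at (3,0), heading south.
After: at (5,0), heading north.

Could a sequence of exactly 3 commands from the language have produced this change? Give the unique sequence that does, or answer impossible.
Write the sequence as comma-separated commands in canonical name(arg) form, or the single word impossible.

key: move(3) is stopped early by the blocked cell at (6,0)
t0: at (3,0), heading south
step 1 (turn(left)): at (3,0), heading east
step 2 (move(3)): at (5,0), heading east
step 3 (turn(left)): at (5,0), heading north
no rival 3-sequence matches.

turn(left), move(3), turn(left)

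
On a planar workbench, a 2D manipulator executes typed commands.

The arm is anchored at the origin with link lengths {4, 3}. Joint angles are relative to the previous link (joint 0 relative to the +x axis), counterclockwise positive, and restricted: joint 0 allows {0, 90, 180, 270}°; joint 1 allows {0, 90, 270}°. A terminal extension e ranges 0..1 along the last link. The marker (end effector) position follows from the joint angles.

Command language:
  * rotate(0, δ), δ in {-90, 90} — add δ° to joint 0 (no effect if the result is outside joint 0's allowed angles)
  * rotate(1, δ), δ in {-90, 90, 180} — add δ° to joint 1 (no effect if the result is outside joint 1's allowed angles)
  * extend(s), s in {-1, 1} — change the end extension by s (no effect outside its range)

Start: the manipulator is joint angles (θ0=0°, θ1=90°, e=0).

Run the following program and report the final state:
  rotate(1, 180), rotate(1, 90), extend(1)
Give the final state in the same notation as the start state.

joint angles (θ0=0°, θ1=0°, e=1)

from: joint angles (θ0=0°, θ1=90°, e=0)
step 1 (rotate(1, 180)): joint angles (θ0=0°, θ1=270°, e=0)
step 2 (rotate(1, 90)): joint angles (θ0=0°, θ1=0°, e=0)
step 3 (extend(1)): joint angles (θ0=0°, θ1=0°, e=1)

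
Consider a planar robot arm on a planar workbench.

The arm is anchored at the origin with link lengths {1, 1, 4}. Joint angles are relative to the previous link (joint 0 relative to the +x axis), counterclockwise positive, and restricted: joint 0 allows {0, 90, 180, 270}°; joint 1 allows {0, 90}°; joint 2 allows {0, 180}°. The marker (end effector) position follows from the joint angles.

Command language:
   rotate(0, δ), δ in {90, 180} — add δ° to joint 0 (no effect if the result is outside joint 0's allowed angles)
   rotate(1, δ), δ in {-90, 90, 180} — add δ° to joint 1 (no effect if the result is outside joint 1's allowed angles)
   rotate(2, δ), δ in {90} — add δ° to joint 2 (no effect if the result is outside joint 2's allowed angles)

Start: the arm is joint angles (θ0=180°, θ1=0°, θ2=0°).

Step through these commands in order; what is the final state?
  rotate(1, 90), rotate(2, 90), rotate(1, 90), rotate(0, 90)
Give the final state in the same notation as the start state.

t0: joint angles (θ0=180°, θ1=0°, θ2=0°)
[1] after rotate(1, 90): joint angles (θ0=180°, θ1=90°, θ2=0°)
[2] after rotate(2, 90): joint angles (θ0=180°, θ1=90°, θ2=0°)
[3] after rotate(1, 90): joint angles (θ0=180°, θ1=90°, θ2=0°)
[4] after rotate(0, 90): joint angles (θ0=270°, θ1=90°, θ2=0°)

joint angles (θ0=270°, θ1=90°, θ2=0°)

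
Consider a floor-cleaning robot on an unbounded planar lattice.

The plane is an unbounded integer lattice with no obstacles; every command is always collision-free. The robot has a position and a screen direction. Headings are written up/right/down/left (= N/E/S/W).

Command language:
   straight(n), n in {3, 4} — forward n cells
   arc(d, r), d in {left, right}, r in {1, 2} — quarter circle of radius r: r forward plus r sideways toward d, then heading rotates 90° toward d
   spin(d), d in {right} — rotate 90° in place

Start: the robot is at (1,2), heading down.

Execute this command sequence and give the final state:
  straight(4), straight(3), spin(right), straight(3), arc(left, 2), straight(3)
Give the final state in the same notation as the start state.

at (-4,-10), heading down

from: at (1,2), heading down
t=1 straight(4) ⇒ at (1,-2), heading down
t=2 straight(3) ⇒ at (1,-5), heading down
t=3 spin(right) ⇒ at (1,-5), heading left
t=4 straight(3) ⇒ at (-2,-5), heading left
t=5 arc(left, 2) ⇒ at (-4,-7), heading down
t=6 straight(3) ⇒ at (-4,-10), heading down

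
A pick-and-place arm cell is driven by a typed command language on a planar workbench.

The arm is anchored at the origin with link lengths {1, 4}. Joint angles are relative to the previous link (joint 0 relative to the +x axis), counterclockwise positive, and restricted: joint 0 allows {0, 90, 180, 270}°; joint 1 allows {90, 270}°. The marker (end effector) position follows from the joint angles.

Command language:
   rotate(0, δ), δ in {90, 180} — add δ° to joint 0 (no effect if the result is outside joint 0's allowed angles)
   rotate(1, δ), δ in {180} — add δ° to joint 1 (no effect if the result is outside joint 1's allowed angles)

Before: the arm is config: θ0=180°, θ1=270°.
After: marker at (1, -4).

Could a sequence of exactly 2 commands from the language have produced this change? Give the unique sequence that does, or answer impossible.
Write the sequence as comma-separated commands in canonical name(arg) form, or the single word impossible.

from: config: θ0=180°, θ1=270°
[1] after rotate(0, 90): config: θ0=270°, θ1=270°
[2] after rotate(0, 90): config: θ0=0°, θ1=270°
no rival 2-sequence matches.

rotate(0, 90), rotate(0, 90)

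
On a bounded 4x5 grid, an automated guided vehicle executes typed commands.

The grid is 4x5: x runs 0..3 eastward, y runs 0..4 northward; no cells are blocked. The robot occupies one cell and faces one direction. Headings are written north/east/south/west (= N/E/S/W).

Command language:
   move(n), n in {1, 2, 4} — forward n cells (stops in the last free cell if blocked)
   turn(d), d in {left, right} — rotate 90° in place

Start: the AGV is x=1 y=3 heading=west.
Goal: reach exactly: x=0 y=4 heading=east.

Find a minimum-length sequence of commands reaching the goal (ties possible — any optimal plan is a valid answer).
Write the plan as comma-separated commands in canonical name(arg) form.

begin: x=1 y=3 heading=west
step 1 (move(2)): x=0 y=3 heading=west
step 2 (turn(right)): x=0 y=3 heading=north
step 3 (move(2)): x=0 y=4 heading=north
step 4 (turn(right)): x=0 y=4 heading=east
minimal: 4 command(s), checked below 4.

move(2), turn(right), move(2), turn(right)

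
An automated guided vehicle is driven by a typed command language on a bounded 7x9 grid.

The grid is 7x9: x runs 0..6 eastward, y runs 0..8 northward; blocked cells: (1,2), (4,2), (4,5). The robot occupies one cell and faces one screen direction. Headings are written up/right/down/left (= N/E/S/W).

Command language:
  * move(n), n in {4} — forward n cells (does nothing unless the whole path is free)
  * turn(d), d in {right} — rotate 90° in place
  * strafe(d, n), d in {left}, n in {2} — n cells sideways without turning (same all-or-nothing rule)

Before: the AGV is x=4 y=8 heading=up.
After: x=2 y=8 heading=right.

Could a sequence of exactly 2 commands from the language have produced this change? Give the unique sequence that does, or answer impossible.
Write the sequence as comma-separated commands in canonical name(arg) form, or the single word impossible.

strafe(left, 2), turn(right)

key: order matters: swapping strafe(left, 2) and turn(right) lands elsewhere
start: x=4 y=8 heading=up
step 1 (strafe(left, 2)): x=2 y=8 heading=up
step 2 (turn(right)): x=2 y=8 heading=right
no rival 2-sequence matches.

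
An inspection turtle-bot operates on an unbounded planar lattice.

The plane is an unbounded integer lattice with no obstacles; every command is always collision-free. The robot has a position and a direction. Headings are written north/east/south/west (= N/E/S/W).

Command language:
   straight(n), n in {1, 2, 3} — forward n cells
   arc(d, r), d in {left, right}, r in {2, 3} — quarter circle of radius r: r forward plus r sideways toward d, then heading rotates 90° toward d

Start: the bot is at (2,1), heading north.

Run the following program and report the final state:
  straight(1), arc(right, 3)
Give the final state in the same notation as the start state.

at (5,5), heading east

start: at (2,1), heading north
t=1 straight(1) ⇒ at (2,2), heading north
t=2 arc(right, 3) ⇒ at (5,5), heading east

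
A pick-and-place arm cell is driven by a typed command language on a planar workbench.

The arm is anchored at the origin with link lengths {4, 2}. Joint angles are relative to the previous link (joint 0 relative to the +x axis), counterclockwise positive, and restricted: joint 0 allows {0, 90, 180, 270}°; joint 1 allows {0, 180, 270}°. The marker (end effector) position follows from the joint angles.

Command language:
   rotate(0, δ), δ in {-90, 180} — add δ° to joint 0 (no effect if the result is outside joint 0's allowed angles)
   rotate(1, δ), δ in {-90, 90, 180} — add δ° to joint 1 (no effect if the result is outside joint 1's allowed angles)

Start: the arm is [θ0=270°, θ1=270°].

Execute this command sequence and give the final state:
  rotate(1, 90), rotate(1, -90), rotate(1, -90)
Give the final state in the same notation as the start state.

t0: [θ0=270°, θ1=270°]
step 1 (rotate(1, 90)): [θ0=270°, θ1=0°]
step 2 (rotate(1, -90)): [θ0=270°, θ1=270°]
step 3 (rotate(1, -90)): [θ0=270°, θ1=180°]

[θ0=270°, θ1=180°]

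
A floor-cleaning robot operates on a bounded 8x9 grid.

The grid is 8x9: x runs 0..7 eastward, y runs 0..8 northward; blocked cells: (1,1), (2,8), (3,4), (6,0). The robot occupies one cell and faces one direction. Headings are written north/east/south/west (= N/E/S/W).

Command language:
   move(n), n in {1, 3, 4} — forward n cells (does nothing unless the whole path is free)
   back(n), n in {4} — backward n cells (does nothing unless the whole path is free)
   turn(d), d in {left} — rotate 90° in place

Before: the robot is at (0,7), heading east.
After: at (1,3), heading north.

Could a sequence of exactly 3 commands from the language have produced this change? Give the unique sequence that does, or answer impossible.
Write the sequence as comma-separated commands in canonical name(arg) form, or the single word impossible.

key: running back(4) before move(1) would end elsewhere — order is forced
start: at (0,7), heading east
[1] after move(1): at (1,7), heading east
[2] after turn(left): at (1,7), heading north
[3] after back(4): at (1,3), heading north
no rival 3-sequence matches.

move(1), turn(left), back(4)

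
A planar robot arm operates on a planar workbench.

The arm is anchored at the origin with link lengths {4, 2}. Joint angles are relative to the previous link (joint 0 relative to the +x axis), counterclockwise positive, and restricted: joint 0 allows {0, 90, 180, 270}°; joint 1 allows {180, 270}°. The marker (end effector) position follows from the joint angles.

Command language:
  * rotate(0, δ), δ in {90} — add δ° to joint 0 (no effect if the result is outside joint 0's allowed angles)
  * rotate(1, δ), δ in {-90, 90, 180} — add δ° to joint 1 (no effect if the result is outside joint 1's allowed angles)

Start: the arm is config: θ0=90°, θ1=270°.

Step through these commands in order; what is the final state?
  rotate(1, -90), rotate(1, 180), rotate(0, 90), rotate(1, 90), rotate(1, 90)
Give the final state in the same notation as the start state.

from: config: θ0=90°, θ1=270°
step 1 (rotate(1, -90)): config: θ0=90°, θ1=180°
step 2 (rotate(1, 180)): config: θ0=90°, θ1=180°
step 3 (rotate(0, 90)): config: θ0=180°, θ1=180°
step 4 (rotate(1, 90)): config: θ0=180°, θ1=270°
step 5 (rotate(1, 90)): config: θ0=180°, θ1=270°

config: θ0=180°, θ1=270°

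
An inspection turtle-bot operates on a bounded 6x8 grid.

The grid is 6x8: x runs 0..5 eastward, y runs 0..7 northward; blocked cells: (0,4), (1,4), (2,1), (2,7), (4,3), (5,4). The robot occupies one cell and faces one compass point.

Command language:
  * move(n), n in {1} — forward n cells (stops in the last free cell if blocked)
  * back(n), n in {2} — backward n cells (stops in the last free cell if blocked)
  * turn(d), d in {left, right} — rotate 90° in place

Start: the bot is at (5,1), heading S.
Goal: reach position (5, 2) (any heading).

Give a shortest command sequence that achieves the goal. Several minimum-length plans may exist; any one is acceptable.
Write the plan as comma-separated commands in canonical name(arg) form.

initial: at (5,1), heading S
[1] after move(1): at (5,0), heading S
[2] after back(2): at (5,2), heading S
no 1-step plan works, so 2 is optimal.

move(1), back(2)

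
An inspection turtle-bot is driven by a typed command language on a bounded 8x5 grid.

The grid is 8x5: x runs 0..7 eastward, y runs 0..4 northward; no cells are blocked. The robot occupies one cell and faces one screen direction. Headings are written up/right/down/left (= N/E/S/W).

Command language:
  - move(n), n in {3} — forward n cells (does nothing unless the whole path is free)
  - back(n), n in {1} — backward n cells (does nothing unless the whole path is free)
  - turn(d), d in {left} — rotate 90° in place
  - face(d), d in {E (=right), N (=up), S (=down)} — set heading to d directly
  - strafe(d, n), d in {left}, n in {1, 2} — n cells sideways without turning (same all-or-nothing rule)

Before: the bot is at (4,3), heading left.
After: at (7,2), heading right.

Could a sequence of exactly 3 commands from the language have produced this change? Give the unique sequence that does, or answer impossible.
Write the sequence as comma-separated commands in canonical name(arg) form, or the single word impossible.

strafe(left, 1), face(E), move(3)

key: order matters: swapping strafe(left, 1) and move(3) lands elsewhere
begin: at (4,3), heading left
t=1 strafe(left, 1) ⇒ at (4,2), heading left
t=2 face(E) ⇒ at (4,2), heading right
t=3 move(3) ⇒ at (7,2), heading right
uniquely the one of 512 3-step routes that fits.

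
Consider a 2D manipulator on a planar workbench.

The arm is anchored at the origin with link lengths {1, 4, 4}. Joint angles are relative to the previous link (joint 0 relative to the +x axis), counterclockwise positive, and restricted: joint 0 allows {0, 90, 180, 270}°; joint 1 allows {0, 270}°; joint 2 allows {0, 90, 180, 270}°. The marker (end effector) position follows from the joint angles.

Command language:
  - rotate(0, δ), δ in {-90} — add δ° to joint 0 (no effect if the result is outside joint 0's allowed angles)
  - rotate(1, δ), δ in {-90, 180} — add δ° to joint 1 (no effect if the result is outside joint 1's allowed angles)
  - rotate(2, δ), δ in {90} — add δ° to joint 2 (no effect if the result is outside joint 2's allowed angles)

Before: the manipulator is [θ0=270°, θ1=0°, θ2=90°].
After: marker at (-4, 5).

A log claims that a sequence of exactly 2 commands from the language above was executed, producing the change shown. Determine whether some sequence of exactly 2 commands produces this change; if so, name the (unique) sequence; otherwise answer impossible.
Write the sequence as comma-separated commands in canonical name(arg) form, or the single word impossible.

begin: [θ0=270°, θ1=0°, θ2=90°]
step 1 (rotate(0, -90)): [θ0=180°, θ1=0°, θ2=90°]
step 2 (rotate(0, -90)): [θ0=90°, θ1=0°, θ2=90°]
uniquely the one of 16 2-step routes that fits.

rotate(0, -90), rotate(0, -90)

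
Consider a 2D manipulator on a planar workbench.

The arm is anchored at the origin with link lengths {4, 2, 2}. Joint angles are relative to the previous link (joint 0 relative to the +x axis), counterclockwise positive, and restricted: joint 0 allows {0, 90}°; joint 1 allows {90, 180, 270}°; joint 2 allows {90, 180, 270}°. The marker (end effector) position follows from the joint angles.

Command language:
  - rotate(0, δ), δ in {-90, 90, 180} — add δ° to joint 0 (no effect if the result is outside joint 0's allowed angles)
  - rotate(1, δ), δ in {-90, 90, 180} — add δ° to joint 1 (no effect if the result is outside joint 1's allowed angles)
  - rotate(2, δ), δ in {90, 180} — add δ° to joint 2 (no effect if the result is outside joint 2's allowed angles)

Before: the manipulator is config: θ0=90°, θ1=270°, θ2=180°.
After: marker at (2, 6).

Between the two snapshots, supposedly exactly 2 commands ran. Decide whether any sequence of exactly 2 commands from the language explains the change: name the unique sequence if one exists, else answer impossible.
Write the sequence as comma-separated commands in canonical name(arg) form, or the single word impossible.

rotate(2, 90), rotate(2, 180)

key: order matters: swapping rotate(2, 90) and rotate(2, 180) lands elsewhere
initial: config: θ0=90°, θ1=270°, θ2=180°
[1] after rotate(2, 90): config: θ0=90°, θ1=270°, θ2=270°
[2] after rotate(2, 180): config: θ0=90°, θ1=270°, θ2=90°
no rival 2-sequence matches.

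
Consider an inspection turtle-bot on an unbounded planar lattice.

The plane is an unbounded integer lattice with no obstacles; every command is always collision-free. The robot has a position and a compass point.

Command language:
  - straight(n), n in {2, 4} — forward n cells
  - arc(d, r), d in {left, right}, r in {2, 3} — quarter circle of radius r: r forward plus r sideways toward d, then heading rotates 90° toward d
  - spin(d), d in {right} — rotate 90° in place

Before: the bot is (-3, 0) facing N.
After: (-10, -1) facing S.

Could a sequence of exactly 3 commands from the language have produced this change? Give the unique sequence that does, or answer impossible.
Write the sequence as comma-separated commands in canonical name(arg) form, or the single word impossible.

arc(left, 2), straight(2), arc(left, 3)

key: order matters: swapping arc(left, 2) and arc(left, 3) lands elsewhere
initial: (-3, 0) facing N
[1] after arc(left, 2): (-5, 2) facing W
[2] after straight(2): (-7, 2) facing W
[3] after arc(left, 3): (-10, -1) facing S
no rival 3-sequence matches.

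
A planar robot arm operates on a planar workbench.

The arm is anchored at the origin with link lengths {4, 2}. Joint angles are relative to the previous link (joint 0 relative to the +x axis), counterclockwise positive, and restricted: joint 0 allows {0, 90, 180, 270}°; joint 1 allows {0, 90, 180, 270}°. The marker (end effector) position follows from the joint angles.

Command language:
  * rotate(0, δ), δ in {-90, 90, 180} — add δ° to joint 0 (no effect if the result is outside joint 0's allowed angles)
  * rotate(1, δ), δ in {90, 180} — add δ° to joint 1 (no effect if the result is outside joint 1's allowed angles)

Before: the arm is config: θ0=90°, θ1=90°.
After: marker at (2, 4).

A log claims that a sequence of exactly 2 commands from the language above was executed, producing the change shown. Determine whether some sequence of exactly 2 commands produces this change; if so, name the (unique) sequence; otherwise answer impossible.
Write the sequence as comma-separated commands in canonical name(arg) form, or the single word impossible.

start: config: θ0=90°, θ1=90°
t=1 rotate(1, 90) ⇒ config: θ0=90°, θ1=180°
t=2 rotate(1, 90) ⇒ config: θ0=90°, θ1=270°
uniquely the one of 25 2-step routes that fits.

rotate(1, 90), rotate(1, 90)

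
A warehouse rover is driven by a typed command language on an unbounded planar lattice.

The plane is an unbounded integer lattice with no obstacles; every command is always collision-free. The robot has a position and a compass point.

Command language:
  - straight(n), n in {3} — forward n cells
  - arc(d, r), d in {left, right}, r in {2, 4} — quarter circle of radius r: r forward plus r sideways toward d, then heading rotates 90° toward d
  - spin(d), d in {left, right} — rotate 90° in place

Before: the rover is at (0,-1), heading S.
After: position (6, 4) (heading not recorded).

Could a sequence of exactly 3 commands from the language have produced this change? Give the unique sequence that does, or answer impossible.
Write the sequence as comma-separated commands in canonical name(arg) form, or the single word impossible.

arc(left, 2), arc(left, 4), straight(3)

key: running straight(3) before arc(left, 2) would end elsewhere — order is forced
begin: at (0,-1), heading S
[1] after arc(left, 2): at (2,-3), heading E
[2] after arc(left, 4): at (6,1), heading N
[3] after straight(3): at (6,4), heading N
uniquely the one of 343 3-step routes that fits.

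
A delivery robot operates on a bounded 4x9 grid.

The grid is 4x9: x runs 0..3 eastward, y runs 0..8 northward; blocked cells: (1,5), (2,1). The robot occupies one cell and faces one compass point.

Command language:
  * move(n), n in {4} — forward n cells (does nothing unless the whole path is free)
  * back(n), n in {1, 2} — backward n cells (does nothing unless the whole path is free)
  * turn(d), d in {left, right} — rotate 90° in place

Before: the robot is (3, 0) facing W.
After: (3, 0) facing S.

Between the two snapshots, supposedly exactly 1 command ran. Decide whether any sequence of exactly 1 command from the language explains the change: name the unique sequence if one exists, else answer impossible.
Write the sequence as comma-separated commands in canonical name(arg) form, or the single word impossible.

key: (3,0) unchanged — the single command moves nothing
start: (3, 0) facing W
step 1 (turn(left)): (3, 0) facing S
no rival 1-sequence matches.

turn(left)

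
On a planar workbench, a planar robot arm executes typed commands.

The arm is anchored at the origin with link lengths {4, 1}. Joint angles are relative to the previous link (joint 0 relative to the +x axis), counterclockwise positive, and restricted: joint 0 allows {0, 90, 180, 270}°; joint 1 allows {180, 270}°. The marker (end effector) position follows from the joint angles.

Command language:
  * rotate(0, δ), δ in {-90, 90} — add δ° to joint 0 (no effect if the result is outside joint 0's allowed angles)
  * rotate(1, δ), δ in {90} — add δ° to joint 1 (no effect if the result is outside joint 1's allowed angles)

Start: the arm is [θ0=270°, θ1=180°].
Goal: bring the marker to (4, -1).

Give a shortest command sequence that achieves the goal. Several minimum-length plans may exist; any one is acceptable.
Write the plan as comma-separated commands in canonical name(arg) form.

t0: [θ0=270°, θ1=180°]
[1] after rotate(0, 90): [θ0=0°, θ1=180°]
[2] after rotate(1, 90): [θ0=0°, θ1=270°]
nothing shorter than 2 reaches the goal.

rotate(0, 90), rotate(1, 90)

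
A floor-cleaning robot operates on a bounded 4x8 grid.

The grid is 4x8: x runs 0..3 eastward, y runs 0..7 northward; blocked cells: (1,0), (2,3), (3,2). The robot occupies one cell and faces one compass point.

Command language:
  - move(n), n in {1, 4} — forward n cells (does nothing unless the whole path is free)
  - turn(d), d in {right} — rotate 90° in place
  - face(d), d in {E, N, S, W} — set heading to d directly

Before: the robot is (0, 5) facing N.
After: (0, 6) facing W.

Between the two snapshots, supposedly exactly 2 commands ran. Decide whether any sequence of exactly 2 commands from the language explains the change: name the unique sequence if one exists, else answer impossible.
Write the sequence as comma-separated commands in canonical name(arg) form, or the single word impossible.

move(1), face(W)

key: order matters: swapping move(1) and face(W) lands elsewhere
begin: (0, 5) facing N
[1] after move(1): (0, 6) facing N
[2] after face(W): (0, 6) facing W
no rival 2-sequence matches.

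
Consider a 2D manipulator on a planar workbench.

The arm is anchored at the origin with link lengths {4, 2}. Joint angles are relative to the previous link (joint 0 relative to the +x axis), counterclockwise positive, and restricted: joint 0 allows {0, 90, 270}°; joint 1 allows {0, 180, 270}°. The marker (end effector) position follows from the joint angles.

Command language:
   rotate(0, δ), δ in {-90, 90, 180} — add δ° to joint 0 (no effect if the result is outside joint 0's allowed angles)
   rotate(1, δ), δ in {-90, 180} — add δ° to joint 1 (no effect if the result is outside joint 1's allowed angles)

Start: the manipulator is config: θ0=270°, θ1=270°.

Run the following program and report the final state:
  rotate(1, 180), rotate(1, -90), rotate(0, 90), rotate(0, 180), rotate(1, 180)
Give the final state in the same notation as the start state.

config: θ0=0°, θ1=0°

initial: config: θ0=270°, θ1=270°
[1] after rotate(1, 180): config: θ0=270°, θ1=270°
[2] after rotate(1, -90): config: θ0=270°, θ1=180°
[3] after rotate(0, 90): config: θ0=0°, θ1=180°
[4] after rotate(0, 180): config: θ0=0°, θ1=180°
[5] after rotate(1, 180): config: θ0=0°, θ1=0°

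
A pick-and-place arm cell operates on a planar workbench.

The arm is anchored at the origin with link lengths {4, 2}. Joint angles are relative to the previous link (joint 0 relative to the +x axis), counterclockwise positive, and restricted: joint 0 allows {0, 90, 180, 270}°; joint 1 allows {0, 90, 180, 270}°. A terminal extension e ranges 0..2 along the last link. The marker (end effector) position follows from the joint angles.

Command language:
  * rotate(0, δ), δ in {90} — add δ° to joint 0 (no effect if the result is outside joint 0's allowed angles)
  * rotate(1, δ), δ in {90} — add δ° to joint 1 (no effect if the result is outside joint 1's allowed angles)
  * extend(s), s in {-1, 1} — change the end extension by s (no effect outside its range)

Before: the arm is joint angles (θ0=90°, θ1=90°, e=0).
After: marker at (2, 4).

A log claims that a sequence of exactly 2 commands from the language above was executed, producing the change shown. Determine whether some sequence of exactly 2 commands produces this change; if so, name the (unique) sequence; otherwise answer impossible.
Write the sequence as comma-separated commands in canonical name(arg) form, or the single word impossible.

initial: joint angles (θ0=90°, θ1=90°, e=0)
t=1 rotate(1, 90) ⇒ joint angles (θ0=90°, θ1=180°, e=0)
t=2 rotate(1, 90) ⇒ joint angles (θ0=90°, θ1=270°, e=0)
no rival 2-sequence matches.

rotate(1, 90), rotate(1, 90)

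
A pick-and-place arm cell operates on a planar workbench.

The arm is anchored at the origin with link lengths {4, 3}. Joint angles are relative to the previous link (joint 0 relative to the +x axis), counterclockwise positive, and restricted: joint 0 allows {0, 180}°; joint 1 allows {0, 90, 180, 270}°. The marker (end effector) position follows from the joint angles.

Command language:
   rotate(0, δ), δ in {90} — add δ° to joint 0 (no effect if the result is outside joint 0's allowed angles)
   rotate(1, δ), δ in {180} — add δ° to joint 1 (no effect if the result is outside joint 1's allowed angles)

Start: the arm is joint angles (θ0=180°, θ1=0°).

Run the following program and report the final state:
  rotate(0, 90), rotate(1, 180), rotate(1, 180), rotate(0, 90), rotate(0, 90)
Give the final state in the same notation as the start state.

initial: joint angles (θ0=180°, θ1=0°)
step 1 (rotate(0, 90)): joint angles (θ0=180°, θ1=0°)
step 2 (rotate(1, 180)): joint angles (θ0=180°, θ1=180°)
step 3 (rotate(1, 180)): joint angles (θ0=180°, θ1=0°)
step 4 (rotate(0, 90)): joint angles (θ0=180°, θ1=0°)
step 5 (rotate(0, 90)): joint angles (θ0=180°, θ1=0°)

joint angles (θ0=180°, θ1=0°)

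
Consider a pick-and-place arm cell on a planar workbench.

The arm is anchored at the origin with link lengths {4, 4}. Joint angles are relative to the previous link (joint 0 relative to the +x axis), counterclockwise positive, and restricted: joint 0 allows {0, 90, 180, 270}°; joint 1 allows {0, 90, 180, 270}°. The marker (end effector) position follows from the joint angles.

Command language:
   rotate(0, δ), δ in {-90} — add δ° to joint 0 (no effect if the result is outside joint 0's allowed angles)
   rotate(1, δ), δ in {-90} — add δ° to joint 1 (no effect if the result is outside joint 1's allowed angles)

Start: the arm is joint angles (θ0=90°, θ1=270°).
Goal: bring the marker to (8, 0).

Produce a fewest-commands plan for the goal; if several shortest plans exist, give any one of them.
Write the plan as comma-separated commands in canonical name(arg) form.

rotate(0, -90), rotate(1, -90), rotate(1, -90), rotate(1, -90)

from: joint angles (θ0=90°, θ1=270°)
t=1 rotate(0, -90) ⇒ joint angles (θ0=0°, θ1=270°)
t=2 rotate(1, -90) ⇒ joint angles (θ0=0°, θ1=180°)
t=3 rotate(1, -90) ⇒ joint angles (θ0=0°, θ1=90°)
t=4 rotate(1, -90) ⇒ joint angles (θ0=0°, θ1=0°)
nothing shorter than 4 reaches the goal.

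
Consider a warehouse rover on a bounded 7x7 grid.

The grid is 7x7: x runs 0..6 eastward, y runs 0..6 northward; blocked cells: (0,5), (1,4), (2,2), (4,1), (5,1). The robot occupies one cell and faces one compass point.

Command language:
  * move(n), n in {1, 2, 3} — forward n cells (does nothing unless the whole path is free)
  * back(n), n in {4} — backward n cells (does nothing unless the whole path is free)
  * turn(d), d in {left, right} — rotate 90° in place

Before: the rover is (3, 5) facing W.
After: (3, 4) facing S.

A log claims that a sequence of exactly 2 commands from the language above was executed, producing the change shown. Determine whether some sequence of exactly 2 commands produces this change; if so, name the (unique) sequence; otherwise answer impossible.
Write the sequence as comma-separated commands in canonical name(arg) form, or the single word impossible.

turn(left), move(1)

key: order matters: swapping turn(left) and move(1) lands elsewhere
begin: (3, 5) facing W
[1] after turn(left): (3, 5) facing S
[2] after move(1): (3, 4) facing S
no rival 2-sequence matches.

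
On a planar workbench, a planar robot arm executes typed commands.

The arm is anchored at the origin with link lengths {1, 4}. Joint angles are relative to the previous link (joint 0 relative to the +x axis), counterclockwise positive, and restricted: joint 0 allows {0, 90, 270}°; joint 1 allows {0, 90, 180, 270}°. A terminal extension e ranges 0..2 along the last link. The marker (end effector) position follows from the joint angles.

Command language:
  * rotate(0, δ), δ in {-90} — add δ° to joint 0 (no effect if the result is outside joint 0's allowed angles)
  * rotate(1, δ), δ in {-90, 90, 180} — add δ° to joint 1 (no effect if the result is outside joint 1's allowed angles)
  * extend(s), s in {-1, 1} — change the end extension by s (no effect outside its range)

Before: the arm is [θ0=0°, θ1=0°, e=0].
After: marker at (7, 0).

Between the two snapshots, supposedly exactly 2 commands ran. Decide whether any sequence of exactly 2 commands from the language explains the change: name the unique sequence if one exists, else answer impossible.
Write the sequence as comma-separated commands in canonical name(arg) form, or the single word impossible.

extend(1), extend(1)

from: [θ0=0°, θ1=0°, e=0]
1. extend(1) → [θ0=0°, θ1=0°, e=1]
2. extend(1) → [θ0=0°, θ1=0°, e=2]
all 36 alternatives checked — unique.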